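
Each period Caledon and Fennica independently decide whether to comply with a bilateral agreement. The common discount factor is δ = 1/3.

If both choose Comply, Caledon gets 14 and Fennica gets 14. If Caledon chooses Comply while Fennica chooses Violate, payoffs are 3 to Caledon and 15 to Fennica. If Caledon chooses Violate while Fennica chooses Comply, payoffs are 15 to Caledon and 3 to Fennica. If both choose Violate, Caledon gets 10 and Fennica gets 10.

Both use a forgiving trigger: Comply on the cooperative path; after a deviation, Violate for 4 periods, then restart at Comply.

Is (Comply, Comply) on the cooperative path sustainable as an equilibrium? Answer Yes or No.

IC: δ+…+δ^4 ≥ (15−14)/(14−10) = 1/4.
At δ = 1/3: partial sum = 0.4938 ≥ 0.2500. Cooperation sustainable.

Yes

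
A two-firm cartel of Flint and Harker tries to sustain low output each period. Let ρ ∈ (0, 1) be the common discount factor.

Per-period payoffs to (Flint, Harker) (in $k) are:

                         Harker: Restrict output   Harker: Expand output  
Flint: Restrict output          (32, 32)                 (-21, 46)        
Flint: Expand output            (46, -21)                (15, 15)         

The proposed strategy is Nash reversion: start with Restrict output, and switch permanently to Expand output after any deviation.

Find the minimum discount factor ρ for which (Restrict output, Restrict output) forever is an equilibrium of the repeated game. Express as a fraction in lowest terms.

Cooperation forever yields 32 each period: 32/(1−ρ).
Deviating yields 46 once, then 15 forever: 46 + 15ρ/(1−ρ).
No profitable deviation requires 32/(1−ρ) ≥ 46 + 15ρ/(1−ρ).
Multiplying by (1−ρ): 32 ≥ 46(1−ρ) + 15ρ = 46 − 31ρ.
So 31ρ ≥ 14, i.e. ρ ≥ 14/31.

14/31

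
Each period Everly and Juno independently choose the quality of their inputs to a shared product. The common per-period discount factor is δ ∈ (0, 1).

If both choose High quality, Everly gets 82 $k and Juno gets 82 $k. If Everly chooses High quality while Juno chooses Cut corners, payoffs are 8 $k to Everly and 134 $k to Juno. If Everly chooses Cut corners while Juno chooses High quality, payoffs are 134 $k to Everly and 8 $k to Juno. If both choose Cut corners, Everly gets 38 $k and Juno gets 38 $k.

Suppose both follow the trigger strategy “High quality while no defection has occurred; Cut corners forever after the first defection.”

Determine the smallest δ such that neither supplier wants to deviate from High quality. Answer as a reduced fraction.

13/24

One-period gain from deviating is 134 − 82 = 52. The loss is 82 − 38 = 44 in every subsequent period, with present value 44·δ/(1−δ).
Deviation is unprofitable when 44·δ/(1−δ) ≥ 52, i.e. δ/(1−δ) ≥ 13/11.
Equivalently δ ≥ 52/(52+44) = 13/24.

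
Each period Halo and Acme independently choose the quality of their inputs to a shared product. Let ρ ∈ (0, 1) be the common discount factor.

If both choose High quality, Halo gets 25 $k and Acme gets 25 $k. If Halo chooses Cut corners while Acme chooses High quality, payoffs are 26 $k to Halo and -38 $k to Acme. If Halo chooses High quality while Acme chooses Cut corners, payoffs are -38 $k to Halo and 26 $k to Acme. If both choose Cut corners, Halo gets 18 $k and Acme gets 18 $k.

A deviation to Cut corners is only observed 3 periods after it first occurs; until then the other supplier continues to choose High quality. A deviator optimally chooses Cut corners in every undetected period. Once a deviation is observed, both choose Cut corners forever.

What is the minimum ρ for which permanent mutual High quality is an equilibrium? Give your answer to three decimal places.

0.500

The best deviation is to choose Cut corners for all 3 undetected periods, earning 26 each, then 18 forever once detected.
Deviation value: 26(1−ρ^3)/(1−ρ) + 18ρ^3/(1−ρ); cooperation value: 25/(1−ρ).
IC: 25 ≥ 26(1−ρ^3) + 18ρ^3 = 26 − 8ρ^3.
So ρ^3 ≥ 1/8, giving ρ ≥ (1/8)^(1/3) ≈ 0.500.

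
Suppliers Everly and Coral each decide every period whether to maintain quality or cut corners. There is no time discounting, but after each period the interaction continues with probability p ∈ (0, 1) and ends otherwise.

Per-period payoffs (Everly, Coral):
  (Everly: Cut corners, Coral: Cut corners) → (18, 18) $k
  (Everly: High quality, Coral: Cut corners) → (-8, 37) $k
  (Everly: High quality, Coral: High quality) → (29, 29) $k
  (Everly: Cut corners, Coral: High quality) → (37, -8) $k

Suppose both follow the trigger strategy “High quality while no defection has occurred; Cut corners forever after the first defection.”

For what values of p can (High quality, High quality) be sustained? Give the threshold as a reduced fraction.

With no time discounting, the continuation probability p plays the role of the discount factor.
Grim-trigger IC: 29/(1−p) ≥ 37 + 18p/(1−p) ⇒ p ≥ (37−29)/(37−18) = 8/19.

8/19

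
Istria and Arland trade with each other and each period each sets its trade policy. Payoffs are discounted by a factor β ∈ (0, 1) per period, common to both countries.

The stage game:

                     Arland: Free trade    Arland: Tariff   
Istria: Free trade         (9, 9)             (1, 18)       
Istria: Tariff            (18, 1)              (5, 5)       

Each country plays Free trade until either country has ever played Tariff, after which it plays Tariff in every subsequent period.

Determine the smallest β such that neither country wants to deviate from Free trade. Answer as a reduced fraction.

9/13

Cooperation forever yields 9 each period: 9/(1−β).
Deviating yields 18 once, then 5 forever: 18 + 5β/(1−β).
No profitable deviation requires 9/(1−β) ≥ 18 + 5β/(1−β).
Multiplying by (1−β): 9 ≥ 18(1−β) + 5β = 18 − 13β.
So 13β ≥ 9, i.e. β ≥ 9/13.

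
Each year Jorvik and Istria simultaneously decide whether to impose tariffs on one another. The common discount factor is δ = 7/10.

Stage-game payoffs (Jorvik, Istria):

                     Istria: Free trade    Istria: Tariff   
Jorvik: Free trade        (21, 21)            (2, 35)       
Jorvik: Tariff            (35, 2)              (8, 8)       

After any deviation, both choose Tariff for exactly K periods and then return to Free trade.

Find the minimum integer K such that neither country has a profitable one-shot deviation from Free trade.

2

No profitable deviation requires (21−8)(δ+…+δ^K) ≥ 35−21, i.e. δ+…+δ^K ≥ 14/13 ≈ 1.0769.
With δ = 7/10, the partial sums are K=1: 0.7000, K=2: 1.1900.
K = 2 is the first length at which the sum reaches 1.0769.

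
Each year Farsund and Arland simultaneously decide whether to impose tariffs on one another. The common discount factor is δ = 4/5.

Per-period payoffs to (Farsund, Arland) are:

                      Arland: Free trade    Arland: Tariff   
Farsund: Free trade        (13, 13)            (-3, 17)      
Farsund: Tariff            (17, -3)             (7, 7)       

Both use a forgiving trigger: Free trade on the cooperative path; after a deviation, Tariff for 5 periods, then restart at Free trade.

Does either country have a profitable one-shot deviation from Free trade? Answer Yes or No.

IC: δ+…+δ^5 ≥ (17−13)/(13−7) = 2/3.
At δ = 4/5: partial sum = 2.6893 ≥ 0.6667. Cooperation sustainable.

No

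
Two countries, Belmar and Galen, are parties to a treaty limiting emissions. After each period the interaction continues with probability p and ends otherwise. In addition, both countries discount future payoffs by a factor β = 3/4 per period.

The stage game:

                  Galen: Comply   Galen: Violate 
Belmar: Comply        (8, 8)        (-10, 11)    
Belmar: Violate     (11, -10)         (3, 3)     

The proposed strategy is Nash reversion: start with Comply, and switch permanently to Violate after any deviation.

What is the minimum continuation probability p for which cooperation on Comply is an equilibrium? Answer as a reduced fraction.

1/2

With continuation probability p and discount β, the effective per-period discount factor is βp.
Grim-trigger IC: βp ≥ (11−8)/(11−3) = 3/8.
So p ≥ (3/8)/(3/4) = 1/2.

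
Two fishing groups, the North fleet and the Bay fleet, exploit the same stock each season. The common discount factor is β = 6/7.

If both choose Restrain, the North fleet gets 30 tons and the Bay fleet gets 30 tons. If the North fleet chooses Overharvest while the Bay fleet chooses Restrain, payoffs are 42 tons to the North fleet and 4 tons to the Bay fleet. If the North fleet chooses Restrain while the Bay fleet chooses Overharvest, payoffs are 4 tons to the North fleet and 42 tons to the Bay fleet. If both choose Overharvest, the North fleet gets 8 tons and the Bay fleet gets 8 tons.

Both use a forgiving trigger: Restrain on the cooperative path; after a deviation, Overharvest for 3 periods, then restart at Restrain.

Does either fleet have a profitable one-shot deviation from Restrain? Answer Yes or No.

IC: β+…+β^3 ≥ (42−30)/(30−8) = 6/11.
At β = 6/7: partial sum = 2.2216 ≥ 0.5455. Cooperation sustainable.

No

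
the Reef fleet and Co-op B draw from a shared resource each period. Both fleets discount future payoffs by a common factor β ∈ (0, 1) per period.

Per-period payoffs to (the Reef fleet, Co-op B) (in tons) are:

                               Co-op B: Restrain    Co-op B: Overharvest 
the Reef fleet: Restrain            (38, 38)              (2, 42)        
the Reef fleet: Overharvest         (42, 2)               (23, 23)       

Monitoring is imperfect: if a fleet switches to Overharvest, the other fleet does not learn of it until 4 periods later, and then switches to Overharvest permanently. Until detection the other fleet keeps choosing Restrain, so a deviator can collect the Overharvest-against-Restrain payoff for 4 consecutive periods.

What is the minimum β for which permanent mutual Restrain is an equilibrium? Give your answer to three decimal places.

A deviator earns 42 for 4 periods, then 23 forever; cooperating earns 38 forever. Multiplying the IC by (1−β):
38 ≥ 42(1−β^4) + 23β^4, so 19·β^4 ≥ 4 and β^4 ≥ 4/19.
β ≥ (4/19)^(1/4) ≈ 0.677.

0.677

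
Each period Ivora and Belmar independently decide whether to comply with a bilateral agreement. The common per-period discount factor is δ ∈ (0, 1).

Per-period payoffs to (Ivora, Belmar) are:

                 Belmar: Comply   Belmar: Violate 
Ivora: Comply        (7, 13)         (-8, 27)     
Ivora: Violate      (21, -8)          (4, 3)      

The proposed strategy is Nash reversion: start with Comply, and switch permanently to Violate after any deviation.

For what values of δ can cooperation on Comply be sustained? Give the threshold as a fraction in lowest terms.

14/17

Ivora: cooperation gives 7 each period; deviation gives 21 once then 4 forever.
  7/(1−δ) ≥ 21 + 4δ/(1−δ) ⇒ δ ≥ 14/17.
Belmar: cooperation gives 13 each period; deviation gives 27 once then 3 forever.
  δ ≥ 14/24 = 7/12.
Both must hold, so the binding constraint is Ivora's: δ ≥ 14/17.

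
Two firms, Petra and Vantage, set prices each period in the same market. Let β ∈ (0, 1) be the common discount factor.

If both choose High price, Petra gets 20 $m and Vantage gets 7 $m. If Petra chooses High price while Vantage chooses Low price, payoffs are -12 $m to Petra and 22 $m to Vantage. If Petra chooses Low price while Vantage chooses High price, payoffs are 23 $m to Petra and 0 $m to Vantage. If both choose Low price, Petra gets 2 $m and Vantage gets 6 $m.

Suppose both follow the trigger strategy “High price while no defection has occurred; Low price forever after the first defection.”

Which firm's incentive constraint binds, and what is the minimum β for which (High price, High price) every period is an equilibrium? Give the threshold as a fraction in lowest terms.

Vantage; β ≥ 15/16

For Petra: deviation gain 23−20 = 3, per-period punishment loss 20−2 = 18. IC gives β ≥ 3/21 = 1/7.
For Vantage: gain 15, loss 1 per period, so β ≥ 15/16.
The tighter constraint is Vantage's, so cooperation needs β ≥ 15/16.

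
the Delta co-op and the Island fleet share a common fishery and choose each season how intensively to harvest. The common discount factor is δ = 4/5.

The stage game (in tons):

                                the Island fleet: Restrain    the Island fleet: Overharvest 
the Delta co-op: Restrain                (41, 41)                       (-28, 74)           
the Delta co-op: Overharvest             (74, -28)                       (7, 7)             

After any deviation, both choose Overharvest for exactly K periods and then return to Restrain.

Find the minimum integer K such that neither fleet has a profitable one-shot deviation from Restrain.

Need Σ_{k=1}^{K} δ^k ≥ (74−41)/(41−7) = 0.9706 at δ = 4/5.
At K = 1 the sum is 0.8000 < 0.9706; at K = 2 it is 1.4400 ≥ 0.9706.
So the minimum punishment length is K = 2.

2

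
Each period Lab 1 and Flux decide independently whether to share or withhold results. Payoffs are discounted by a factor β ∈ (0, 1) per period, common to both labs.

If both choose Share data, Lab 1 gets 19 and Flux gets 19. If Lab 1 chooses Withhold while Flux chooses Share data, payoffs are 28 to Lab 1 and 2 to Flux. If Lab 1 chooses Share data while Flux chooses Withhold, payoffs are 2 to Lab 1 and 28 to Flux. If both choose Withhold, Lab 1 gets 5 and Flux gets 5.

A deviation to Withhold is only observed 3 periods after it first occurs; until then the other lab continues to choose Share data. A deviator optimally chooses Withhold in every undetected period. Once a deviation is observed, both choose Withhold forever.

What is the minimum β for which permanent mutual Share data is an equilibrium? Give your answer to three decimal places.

0.731

A deviator earns 28 for 3 periods, then 5 forever; cooperating earns 19 forever. Multiplying the IC by (1−β):
19 ≥ 28(1−β^3) + 5β^3, so 23·β^3 ≥ 9 and β^3 ≥ 9/23.
β ≥ (9/23)^(1/3) ≈ 0.731.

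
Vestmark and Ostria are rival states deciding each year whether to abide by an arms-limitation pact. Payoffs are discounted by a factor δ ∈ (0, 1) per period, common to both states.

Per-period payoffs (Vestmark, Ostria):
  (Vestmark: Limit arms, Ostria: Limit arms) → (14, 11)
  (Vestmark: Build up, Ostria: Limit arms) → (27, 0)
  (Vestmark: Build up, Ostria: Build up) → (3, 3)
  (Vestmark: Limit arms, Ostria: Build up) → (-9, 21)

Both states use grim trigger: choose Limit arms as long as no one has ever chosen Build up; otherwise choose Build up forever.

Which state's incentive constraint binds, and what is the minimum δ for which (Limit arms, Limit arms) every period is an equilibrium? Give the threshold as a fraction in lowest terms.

Vestmark's threshold: (27−14)/(27−3) = 13/24.
Ostria's threshold: (21−11)/(21−3) = 5/9.
13/24 < 5/9, so Ostria binds and δ* = 5/9.

Ostria; δ ≥ 5/9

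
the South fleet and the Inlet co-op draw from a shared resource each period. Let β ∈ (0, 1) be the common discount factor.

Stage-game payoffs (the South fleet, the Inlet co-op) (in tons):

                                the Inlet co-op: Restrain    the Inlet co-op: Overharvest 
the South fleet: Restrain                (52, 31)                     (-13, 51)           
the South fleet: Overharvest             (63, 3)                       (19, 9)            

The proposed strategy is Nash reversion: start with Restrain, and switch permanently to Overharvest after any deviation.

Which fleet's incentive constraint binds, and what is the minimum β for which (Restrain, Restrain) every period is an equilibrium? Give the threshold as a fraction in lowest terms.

the Inlet co-op; β ≥ 10/21

the South fleet's threshold: (63−52)/(63−19) = 1/4.
the Inlet co-op's threshold: (51−31)/(51−9) = 10/21.
1/4 < 10/21, so the Inlet co-op binds and β* = 10/21.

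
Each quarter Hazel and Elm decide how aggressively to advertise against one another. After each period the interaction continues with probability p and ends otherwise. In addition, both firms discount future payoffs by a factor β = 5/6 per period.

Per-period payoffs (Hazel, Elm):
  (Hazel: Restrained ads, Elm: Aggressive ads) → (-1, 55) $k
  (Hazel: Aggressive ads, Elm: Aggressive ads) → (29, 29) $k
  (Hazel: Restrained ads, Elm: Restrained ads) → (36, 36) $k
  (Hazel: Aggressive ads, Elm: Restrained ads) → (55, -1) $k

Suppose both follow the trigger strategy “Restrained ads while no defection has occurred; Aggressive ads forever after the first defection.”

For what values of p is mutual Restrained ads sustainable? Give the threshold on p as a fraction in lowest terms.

Expected continuation weight on next period's payoff is β·p = 5/6·p, which plays the role of the discount factor.
Cooperation requires 5/6·p ≥ (55−36)/(55−29) = 19/26, hence p ≥ 57/65.

57/65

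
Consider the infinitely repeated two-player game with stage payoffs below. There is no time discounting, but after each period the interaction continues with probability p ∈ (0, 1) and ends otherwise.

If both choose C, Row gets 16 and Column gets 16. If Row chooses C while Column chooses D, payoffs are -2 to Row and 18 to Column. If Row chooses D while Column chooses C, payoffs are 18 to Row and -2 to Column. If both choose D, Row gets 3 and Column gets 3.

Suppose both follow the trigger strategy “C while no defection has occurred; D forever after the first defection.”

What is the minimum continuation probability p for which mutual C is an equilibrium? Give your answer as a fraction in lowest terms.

With no time discounting, the continuation probability p plays the role of the discount factor.
Grim-trigger IC: 16/(1−p) ≥ 18 + 3p/(1−p) ⇒ p ≥ (18−16)/(18−3) = 2/15.

2/15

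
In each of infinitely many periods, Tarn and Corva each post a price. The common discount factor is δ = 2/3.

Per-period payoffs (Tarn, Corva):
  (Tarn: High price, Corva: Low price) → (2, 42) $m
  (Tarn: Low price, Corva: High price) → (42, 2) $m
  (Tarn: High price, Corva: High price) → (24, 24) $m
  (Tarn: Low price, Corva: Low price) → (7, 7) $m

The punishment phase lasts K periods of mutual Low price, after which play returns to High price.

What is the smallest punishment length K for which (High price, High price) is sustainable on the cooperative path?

2

Need Σ_{k=1}^{K} δ^k ≥ (42−24)/(24−7) = 1.0588 at δ = 2/3.
At K = 1 the sum is 0.6667 < 1.0588; at K = 2 it is 1.1111 ≥ 1.0588.
So the minimum punishment length is K = 2.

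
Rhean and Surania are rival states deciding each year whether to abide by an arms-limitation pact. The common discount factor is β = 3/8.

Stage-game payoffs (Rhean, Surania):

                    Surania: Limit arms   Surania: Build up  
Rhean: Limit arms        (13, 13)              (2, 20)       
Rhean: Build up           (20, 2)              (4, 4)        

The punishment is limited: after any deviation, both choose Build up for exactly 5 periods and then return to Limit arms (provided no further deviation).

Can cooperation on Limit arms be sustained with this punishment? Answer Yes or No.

No

A one-shot deviation gives 20 now, then 4 for 5 periods, then back to 13.
Gain from deviating: (20−13) today; loss: (13−4) in each of the next 5 periods.
No-deviation condition: (13−4)(β+…+β^5) ≥ 20−13, i.e. β+…+β^5 ≥ 7/9.
At β = 3/8: β+…+β^5 = 0.5956 < 0.7778.
So cooperation is not sustainable.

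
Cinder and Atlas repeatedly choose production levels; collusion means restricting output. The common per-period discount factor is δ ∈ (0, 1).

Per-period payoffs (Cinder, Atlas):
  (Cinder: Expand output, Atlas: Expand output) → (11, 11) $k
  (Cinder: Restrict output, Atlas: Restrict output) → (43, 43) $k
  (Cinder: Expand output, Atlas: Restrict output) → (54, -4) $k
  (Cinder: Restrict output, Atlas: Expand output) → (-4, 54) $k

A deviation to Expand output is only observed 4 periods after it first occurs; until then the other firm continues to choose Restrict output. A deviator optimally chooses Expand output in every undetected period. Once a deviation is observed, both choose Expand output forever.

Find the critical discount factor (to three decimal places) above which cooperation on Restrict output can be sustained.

Deviating for the 4 undetected periods gains 54−43 = 11 per period over cooperation, then loses 43−11 = 32 per period forever once punishment starts.
Gain: 11(1 + δ + … + δ^3); loss: 32·δ^4/(1−δ).
No profitable deviation ⇔ 11(1−δ^4) ≤ 32·δ^4, i.e. δ^4 ≥ 11/(11+32) = 11/43.
Hence δ ≥ (11/43)^(1/4) ≈ 0.711.

0.711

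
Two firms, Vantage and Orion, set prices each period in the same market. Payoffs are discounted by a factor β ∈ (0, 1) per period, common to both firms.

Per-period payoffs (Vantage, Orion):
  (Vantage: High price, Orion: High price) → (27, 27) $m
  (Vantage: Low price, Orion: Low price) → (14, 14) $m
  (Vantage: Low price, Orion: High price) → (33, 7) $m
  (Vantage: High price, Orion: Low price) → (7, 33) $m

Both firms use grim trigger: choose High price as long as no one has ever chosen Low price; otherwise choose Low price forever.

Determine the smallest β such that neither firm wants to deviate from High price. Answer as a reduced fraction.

One-period gain from deviating is 33 − 27 = 6. The loss is 27 − 14 = 13 in every subsequent period, with present value 13·β/(1−β).
Deviation is unprofitable when 13·β/(1−β) ≥ 6, i.e. β/(1−β) ≥ 6/13.
Equivalently β ≥ 6/(6+13) = 6/19.

6/19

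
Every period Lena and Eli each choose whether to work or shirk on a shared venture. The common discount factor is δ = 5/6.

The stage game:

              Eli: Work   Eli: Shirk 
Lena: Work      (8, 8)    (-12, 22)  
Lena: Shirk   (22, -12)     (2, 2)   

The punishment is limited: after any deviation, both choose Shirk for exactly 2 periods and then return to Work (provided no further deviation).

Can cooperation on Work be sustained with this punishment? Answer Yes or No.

No

IC: δ+…+δ^2 ≥ (22−8)/(8−2) = 7/3.
At δ = 5/6: partial sum = 1.5278 < 2.3333. Cooperation not sustainable.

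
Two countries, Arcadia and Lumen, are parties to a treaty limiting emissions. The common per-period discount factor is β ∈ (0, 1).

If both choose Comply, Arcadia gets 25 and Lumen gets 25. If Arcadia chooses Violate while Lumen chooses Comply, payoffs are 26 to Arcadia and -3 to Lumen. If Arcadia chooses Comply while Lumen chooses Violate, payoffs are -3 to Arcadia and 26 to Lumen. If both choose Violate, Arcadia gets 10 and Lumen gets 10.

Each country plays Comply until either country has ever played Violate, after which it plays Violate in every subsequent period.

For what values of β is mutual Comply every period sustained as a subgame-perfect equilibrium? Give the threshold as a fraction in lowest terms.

Under grim trigger the critical discount factor is (T−C)/(T−P) with T = 26, C = 25, P = 10.
β* = (26−25)/(26−10) = 1/16.

1/16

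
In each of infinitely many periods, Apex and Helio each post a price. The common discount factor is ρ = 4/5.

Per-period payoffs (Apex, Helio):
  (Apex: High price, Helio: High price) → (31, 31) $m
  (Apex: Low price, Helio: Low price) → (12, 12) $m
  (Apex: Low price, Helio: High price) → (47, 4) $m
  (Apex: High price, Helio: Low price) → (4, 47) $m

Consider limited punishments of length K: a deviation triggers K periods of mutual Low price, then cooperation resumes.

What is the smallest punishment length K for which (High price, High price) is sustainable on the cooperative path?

2

No profitable deviation requires (31−12)(ρ+…+ρ^K) ≥ 47−31, i.e. ρ+…+ρ^K ≥ 16/19 ≈ 0.8421.
With ρ = 4/5, the partial sums are K=1: 0.8000, K=2: 1.4400.
K = 2 is the first length at which the sum reaches 0.8421.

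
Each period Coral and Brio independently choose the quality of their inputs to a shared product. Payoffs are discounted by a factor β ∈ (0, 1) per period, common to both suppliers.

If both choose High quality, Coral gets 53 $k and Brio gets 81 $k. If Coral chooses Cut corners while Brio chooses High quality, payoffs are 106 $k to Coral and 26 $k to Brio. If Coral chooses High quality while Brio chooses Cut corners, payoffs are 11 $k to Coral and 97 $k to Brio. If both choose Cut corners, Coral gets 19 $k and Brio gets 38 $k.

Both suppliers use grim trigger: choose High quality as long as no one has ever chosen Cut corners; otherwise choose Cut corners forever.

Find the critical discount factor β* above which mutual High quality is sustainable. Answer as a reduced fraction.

Coral: cooperation gives 53 each period; deviation gives 106 once then 19 forever.
  53/(1−β) ≥ 106 + 19β/(1−β) ⇒ β ≥ 53/87.
Brio: cooperation gives 81 each period; deviation gives 97 once then 38 forever.
  β ≥ 16/59.
Both must hold, so the binding constraint is Coral's: β ≥ 53/87.

53/87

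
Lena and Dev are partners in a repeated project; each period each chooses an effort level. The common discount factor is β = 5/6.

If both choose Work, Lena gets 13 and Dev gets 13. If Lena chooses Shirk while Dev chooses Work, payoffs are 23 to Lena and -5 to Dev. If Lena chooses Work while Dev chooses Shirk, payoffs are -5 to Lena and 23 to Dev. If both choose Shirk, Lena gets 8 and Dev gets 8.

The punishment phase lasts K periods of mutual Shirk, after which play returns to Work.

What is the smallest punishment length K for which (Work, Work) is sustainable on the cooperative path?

3

IC: β(1−β^K)/(1−β) ≥ (23−13)/(13−8) = 2.
With β = 5/6: need 1 − β^K ≥ 2·(1−5/6)/(5/6), i.e. β^K ≤ 0.6000.
Since (5/6)^2 = 0.6944 and (5/6)^3 = 0.5787, the smallest such K is 3.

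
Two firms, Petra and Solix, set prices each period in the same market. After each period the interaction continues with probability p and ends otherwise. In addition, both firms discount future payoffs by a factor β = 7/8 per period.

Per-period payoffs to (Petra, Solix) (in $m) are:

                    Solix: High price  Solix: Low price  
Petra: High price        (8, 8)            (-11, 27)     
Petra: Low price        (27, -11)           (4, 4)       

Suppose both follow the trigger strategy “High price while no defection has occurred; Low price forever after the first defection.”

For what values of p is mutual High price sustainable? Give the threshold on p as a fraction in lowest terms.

Expected continuation weight on next period's payoff is β·p = 7/8·p, which plays the role of the discount factor.
Cooperation requires 7/8·p ≥ (27−8)/(27−4) = 19/23, hence p ≥ 152/161.

152/161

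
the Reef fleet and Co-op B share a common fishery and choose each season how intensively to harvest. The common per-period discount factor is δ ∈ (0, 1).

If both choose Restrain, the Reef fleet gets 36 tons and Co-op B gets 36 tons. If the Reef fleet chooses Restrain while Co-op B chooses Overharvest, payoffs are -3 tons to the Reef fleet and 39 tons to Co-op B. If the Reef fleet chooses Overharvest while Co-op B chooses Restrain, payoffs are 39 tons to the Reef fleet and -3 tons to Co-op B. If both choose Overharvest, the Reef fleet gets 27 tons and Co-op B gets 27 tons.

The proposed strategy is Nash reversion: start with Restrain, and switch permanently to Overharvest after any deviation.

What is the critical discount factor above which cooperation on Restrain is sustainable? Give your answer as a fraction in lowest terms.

1/4

Under grim trigger the critical discount factor is (T−C)/(T−P) with T = 39, C = 36, P = 27.
δ* = (39−36)/(39−27) = 3/12 = 1/4.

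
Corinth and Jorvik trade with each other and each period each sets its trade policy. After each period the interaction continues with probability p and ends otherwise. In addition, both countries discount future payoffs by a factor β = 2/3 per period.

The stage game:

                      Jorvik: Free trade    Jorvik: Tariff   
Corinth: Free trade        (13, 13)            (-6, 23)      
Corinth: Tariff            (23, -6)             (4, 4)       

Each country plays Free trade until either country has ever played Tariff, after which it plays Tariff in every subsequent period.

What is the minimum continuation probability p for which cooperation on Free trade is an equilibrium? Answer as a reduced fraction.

15/19

With continuation probability p and discount β, the effective per-period discount factor is βp.
Grim-trigger IC: βp ≥ (23−13)/(23−4) = 10/19.
So p ≥ (10/19)/(2/3) = 15/19.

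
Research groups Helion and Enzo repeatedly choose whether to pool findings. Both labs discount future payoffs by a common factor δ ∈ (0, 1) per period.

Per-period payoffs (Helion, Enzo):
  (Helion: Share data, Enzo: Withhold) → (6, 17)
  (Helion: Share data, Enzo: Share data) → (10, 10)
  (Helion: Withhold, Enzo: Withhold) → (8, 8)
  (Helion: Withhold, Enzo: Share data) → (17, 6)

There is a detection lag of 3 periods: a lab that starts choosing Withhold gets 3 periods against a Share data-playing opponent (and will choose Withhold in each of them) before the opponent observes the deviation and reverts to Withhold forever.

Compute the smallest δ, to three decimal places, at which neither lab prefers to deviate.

0.920

Deviating for the 3 undetected periods gains 17−10 = 7 per period over cooperation, then loses 10−8 = 2 per period forever once punishment starts.
Gain: 7(1 + δ + … + δ^2); loss: 2·δ^3/(1−δ).
No profitable deviation ⇔ 7(1−δ^3) ≤ 2·δ^3, i.e. δ^3 ≥ 7/(7+2) = 7/9.
Hence δ ≥ (7/9)^(1/3) ≈ 0.920.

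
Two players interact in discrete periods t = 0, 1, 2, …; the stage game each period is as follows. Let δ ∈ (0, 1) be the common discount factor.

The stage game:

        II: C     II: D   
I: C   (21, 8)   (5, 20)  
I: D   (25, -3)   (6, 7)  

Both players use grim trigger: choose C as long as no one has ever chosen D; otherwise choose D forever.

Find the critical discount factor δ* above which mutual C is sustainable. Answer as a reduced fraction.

12/13

I's threshold: (25−21)/(25−6) = 4/19.
II's threshold: (20−8)/(20−7) = 12/13.
4/19 < 12/13, so II binds and δ* = 12/13.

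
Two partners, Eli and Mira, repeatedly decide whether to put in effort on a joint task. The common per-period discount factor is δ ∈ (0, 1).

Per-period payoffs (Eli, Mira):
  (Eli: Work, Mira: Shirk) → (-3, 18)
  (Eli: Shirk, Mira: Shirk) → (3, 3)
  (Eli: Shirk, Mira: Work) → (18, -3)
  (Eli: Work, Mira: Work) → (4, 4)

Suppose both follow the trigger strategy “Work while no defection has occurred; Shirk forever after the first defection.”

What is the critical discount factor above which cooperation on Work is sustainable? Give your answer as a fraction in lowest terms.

14/15

Under grim trigger the critical discount factor is (T−C)/(T−P) with T = 18, C = 4, P = 3.
δ* = (18−4)/(18−3) = 14/15.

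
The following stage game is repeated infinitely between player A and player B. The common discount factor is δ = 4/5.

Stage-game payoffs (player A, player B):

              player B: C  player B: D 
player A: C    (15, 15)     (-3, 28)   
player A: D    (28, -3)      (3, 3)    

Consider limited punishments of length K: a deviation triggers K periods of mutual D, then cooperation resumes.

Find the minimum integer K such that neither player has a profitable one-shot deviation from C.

2

Need Σ_{k=1}^{K} δ^k ≥ (28−15)/(15−3) = 1.0833 at δ = 4/5.
At K = 1 the sum is 0.8000 < 1.0833; at K = 2 it is 1.4400 ≥ 1.0833.
So the minimum punishment length is K = 2.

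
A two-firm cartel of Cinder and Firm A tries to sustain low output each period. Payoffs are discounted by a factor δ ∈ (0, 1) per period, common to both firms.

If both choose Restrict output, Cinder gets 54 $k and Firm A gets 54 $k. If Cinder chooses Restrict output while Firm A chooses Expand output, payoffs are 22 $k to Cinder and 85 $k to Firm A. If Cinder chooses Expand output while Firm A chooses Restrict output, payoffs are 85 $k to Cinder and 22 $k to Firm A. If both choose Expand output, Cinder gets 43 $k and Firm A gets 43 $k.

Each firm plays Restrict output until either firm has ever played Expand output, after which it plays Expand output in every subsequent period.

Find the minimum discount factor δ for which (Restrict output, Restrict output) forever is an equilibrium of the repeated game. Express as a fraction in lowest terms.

31/42

54/(1−δ) ≥ 85 + 43δ/(1−δ)
54 ≥ 85 − 42δ
δ ≥ 31/42.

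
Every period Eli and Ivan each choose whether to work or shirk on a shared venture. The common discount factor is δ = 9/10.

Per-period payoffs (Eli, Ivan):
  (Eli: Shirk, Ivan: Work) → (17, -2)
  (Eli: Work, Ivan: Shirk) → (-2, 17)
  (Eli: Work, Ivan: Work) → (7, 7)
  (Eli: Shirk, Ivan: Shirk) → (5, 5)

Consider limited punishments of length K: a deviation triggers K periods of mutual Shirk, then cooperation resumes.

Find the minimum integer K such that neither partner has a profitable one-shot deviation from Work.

8

IC: δ(1−δ^K)/(1−δ) ≥ (17−7)/(7−5) = 5.
With δ = 9/10: need 1 − δ^K ≥ 5·(1−9/10)/(9/10), i.e. δ^K ≤ 0.4444.
Since (9/10)^7 = 0.4783 and (9/10)^8 = 0.4305, the smallest such K is 8.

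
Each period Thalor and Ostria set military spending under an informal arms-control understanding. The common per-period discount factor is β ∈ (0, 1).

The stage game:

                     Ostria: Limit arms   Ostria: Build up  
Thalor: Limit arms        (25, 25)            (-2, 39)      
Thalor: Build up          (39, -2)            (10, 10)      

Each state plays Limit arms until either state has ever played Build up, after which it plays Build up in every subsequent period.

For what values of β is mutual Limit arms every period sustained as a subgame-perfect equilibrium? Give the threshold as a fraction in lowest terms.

25/(1−β) ≥ 39 + 10β/(1−β)
25 ≥ 39 − 29β
β ≥ 14/29.

14/29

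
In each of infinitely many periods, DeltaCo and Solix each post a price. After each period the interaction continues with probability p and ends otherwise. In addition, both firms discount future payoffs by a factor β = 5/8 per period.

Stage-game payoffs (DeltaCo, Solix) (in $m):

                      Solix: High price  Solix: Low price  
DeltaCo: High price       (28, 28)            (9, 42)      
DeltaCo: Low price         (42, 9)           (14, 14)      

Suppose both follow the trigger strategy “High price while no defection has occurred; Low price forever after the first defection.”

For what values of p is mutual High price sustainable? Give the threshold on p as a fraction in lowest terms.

4/5

Expected continuation weight on next period's payoff is β·p = 5/8·p, which plays the role of the discount factor.
Cooperation requires 5/8·p ≥ (42−28)/(42−14) = 1/2, hence p ≥ 4/5.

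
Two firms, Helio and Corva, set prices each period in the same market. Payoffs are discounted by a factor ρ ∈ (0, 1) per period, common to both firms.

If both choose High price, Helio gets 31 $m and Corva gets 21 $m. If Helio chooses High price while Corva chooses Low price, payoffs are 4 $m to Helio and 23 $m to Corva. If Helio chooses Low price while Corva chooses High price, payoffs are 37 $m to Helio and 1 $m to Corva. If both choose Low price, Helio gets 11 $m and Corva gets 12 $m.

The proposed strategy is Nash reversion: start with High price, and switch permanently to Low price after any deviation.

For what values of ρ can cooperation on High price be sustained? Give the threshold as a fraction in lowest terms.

3/13

Helio's threshold: (37−31)/(37−11) = 3/13.
Corva's threshold: (23−21)/(23−12) = 2/11.
3/13 > 2/11, so Helio binds and ρ* = 3/13.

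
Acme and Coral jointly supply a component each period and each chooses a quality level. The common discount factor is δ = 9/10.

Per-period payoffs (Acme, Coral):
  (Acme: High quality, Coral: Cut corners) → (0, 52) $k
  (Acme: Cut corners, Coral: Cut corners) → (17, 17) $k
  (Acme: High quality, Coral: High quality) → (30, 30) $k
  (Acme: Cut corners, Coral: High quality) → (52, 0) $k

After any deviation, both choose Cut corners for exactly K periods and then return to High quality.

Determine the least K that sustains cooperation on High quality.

IC: δ(1−δ^K)/(1−δ) ≥ (52−30)/(30−17) = 22/13.
With δ = 9/10: need 1 − δ^K ≥ 22/13·(1−9/10)/(9/10), i.e. δ^K ≤ 0.8120.
Since (9/10)^1 = 0.9000 and (9/10)^2 = 0.8100, the smallest such K is 2.

2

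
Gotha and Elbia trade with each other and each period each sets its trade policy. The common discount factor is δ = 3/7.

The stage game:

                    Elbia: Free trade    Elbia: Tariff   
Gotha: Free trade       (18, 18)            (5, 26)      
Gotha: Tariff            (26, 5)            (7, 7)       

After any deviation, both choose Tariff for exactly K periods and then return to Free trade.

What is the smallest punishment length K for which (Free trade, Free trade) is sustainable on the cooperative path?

5

Need Σ_{k=1}^{K} δ^k ≥ (26−18)/(18−7) = 0.7273 at δ = 3/7.
At K = 4 the sum is 0.7247 < 0.7273; at K = 5 it is 0.7392 ≥ 0.7273.
So the minimum punishment length is K = 5.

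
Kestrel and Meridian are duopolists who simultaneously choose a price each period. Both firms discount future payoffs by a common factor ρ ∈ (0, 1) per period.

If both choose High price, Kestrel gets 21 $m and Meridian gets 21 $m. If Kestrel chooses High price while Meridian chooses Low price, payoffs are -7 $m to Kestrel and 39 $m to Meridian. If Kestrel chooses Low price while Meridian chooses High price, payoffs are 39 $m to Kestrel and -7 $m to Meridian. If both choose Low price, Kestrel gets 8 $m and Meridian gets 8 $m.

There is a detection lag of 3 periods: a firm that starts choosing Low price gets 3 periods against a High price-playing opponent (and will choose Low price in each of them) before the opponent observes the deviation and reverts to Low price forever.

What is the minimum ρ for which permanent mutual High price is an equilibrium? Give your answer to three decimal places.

0.834

A deviator earns 39 for 3 periods, then 8 forever; cooperating earns 21 forever. Multiplying the IC by (1−ρ):
21 ≥ 39(1−ρ^3) + 8ρ^3, so 31·ρ^3 ≥ 18 and ρ^3 ≥ 18/31.
ρ ≥ (18/31)^(1/3) ≈ 0.834.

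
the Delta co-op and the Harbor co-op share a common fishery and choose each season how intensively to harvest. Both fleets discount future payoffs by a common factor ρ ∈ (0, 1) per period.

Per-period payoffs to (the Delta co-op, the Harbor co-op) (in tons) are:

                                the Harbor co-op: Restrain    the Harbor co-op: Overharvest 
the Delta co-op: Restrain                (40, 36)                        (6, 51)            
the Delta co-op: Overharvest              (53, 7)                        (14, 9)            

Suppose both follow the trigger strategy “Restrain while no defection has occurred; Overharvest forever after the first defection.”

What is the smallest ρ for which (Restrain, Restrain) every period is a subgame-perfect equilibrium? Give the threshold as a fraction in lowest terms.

5/14

the Delta co-op's threshold: (53−40)/(53−14) = 1/3.
the Harbor co-op's threshold: (51−36)/(51−9) = 5/14.
1/3 < 5/14, so the Harbor co-op binds and ρ* = 5/14.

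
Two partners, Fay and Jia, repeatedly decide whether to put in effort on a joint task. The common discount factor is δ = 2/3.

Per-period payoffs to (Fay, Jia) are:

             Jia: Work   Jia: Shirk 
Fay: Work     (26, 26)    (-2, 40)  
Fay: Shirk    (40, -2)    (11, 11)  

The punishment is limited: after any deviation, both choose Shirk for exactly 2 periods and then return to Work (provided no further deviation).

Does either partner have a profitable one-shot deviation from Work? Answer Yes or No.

A one-shot deviation gives 40 now, then 11 for 2 periods, then back to 26.
Gain from deviating: (40−26) today; loss: (26−11) in each of the next 2 periods.
No-deviation condition: (26−11)(δ+…+δ^2) ≥ 40−26, i.e. δ+…+δ^2 ≥ 14/15.
At δ = 2/3: δ+…+δ^2 = 1.1111 ≥ 0.9333.
So cooperation is sustainable.

No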